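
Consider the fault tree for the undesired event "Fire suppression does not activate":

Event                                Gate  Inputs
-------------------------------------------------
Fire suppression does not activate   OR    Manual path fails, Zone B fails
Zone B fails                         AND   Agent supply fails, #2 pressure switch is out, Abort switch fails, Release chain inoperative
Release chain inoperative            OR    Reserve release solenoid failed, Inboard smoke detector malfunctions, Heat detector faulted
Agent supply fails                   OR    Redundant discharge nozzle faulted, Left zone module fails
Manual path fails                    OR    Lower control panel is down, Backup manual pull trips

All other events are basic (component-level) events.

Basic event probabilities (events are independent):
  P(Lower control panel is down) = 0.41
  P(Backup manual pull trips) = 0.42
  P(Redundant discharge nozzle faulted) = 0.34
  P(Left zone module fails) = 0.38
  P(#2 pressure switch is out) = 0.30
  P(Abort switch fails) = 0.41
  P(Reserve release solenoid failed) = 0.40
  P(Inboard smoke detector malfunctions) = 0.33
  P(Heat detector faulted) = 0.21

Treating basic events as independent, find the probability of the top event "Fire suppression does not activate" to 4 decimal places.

0.6748

P(Manual path fails) [OR] = 1 − (1−0.41) × (1−0.42) = 0.657800
P(Agent supply fails) [OR] = 1 − (1−0.34) × (1−0.38) = 0.590800
P(Release chain inoperative) [OR] = 1 − (1−0.40) × (1−0.33) × (1−0.21) = 0.682420
P(Zone B fails) [AND] = 0.590800 × 0.30 × 0.41 × 0.682420 = 0.049590
P(Fire suppression does not activate) [OR] = 1 − (1−0.657800) × (1−0.049590) = 0.674770
Rounded to 4 decimal places: P(Fire suppression does not activate) ≈ 0.6748.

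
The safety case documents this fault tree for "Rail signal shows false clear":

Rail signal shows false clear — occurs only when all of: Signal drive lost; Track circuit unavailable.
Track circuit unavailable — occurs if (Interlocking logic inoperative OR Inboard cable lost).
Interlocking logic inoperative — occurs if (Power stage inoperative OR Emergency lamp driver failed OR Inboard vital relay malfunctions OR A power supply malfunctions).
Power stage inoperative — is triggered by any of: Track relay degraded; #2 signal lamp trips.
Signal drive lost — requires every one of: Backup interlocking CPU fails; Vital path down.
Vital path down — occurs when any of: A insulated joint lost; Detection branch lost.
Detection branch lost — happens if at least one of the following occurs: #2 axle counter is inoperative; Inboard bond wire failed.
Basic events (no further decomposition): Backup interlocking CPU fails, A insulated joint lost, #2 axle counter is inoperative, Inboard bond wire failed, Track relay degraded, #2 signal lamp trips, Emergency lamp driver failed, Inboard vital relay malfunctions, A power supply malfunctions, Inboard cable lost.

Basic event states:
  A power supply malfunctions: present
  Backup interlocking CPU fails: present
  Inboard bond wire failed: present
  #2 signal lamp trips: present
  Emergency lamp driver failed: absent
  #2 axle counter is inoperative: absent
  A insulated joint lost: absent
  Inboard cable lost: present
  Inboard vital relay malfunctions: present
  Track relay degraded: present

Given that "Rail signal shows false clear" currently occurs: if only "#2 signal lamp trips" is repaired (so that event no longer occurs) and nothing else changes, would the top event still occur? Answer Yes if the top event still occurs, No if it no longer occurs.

Counterfactual: set "#2 signal lamp trips" to not occurred.
Detection branch lost [OR]: #2 axle counter is inoperative=not, Inboard bond wire failed=occurs → at least one input occurs → occurs.
Vital path down [OR]: A insulated joint lost=not, Detection branch lost=occurs → at least one input occurs → occurs.
Signal drive lost [AND]: Backup interlocking CPU fails=occurs, Vital path down=occurs → all inputs occur → occurs.
Power stage inoperative [OR]: Track relay degraded=occurs, #2 signal lamp trips=not → at least one input occurs → occurs.
Interlocking logic inoperative [OR]: Power stage inoperative=occurs, Emergency lamp driver failed=not, Inboard vital relay malfunctions=occurs, A power supply malfunctions=occurs → at least one input occurs → occurs.
Track circuit unavailable [OR]: Interlocking logic inoperative=occurs, Inboard cable lost=occurs → at least one input occurs → occurs.
Rail signal shows false clear [AND]: Signal drive lost=occurs, Track circuit unavailable=occurs → all inputs occur → occurs.

Yes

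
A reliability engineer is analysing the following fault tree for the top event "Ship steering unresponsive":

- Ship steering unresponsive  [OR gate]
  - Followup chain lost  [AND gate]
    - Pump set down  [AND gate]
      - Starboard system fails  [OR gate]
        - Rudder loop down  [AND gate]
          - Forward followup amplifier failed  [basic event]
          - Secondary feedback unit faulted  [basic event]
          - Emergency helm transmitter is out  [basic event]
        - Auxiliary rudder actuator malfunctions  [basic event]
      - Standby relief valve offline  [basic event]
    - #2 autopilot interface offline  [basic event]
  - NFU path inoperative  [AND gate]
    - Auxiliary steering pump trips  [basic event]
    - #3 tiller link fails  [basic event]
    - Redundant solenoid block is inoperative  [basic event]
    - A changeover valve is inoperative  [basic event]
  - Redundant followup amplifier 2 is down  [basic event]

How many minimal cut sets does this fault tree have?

Rudder loop down [AND]: one cut set from each child combined → 1 × 1 × 1 = 1 cut set(s).
Starboard system fails [OR]: union of children's cut sets → 2 cut set(s).
Pump set down [AND]: one cut set from each child combined → 2 × 1 = 2 cut set(s).
Followup chain lost [AND]: one cut set from each child combined → 2 × 1 = 2 cut set(s).
NFU path inoperative [AND]: one cut set from each child combined → 1 × 1 × 1 × 1 = 1 cut set(s).
Ship steering unresponsive [OR]: union of children's cut sets → 4 cut set(s).
Minimal cut sets: {#2 autopilot interface offline, Emergency helm transmitter is out, Forward followup amplifier failed, Secondary feedback unit faulted, Standby relief valve offline}; {#2 autopilot interface offline, Auxiliary rudder actuator malfunctions, Standby relief valve offline}; {#3 tiller link fails, A changeover valve is inoperative, Auxiliary steering pump trips, Redundant solenoid block is inoperative}; {Redundant followup amplifier 2 is down}.

4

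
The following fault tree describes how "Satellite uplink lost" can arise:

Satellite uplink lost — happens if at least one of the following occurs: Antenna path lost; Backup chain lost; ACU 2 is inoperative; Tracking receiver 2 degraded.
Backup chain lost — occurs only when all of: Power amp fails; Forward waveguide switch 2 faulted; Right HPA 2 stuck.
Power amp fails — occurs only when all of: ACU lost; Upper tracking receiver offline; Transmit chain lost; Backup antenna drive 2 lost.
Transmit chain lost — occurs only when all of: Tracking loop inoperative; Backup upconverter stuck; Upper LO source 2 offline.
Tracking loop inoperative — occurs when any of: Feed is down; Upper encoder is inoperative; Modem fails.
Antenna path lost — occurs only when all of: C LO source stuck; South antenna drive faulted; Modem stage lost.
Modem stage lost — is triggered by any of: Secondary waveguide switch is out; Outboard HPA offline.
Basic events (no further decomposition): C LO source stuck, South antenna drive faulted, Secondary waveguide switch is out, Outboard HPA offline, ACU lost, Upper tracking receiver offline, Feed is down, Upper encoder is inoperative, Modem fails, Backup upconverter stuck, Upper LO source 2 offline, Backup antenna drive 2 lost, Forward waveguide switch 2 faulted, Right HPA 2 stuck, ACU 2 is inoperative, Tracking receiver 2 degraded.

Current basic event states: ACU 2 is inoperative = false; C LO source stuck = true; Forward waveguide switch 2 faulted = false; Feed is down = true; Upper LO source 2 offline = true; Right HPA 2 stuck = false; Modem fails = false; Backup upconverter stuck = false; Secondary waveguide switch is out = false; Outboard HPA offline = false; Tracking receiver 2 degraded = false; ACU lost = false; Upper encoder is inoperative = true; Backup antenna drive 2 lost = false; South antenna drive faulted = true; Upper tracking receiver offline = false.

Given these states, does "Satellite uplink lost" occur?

No

Modem stage lost [OR]: Secondary waveguide switch is out=not, Outboard HPA offline=not → no input occurs → does not occur.
Antenna path lost [AND]: C LO source stuck=occurs, South antenna drive faulted=occurs, Modem stage lost=not → not all inputs occur → does not occur.
Tracking loop inoperative [OR]: Feed is down=occurs, Upper encoder is inoperative=occurs, Modem fails=not → at least one input occurs → occurs.
Transmit chain lost [AND]: Tracking loop inoperative=occurs, Backup upconverter stuck=not, Upper LO source 2 offline=occurs → not all inputs occur → does not occur.
Power amp fails [AND]: ACU lost=not, Upper tracking receiver offline=not, Transmit chain lost=not, Backup antenna drive 2 lost=not → not all inputs occur → does not occur.
Backup chain lost [AND]: Power amp fails=not, Forward waveguide switch 2 faulted=not, Right HPA 2 stuck=not → not all inputs occur → does not occur.
Satellite uplink lost [OR]: Antenna path lost=not, Backup chain lost=not, ACU 2 is inoperative=not, Tracking receiver 2 degraded=not → no input occurs → does not occur.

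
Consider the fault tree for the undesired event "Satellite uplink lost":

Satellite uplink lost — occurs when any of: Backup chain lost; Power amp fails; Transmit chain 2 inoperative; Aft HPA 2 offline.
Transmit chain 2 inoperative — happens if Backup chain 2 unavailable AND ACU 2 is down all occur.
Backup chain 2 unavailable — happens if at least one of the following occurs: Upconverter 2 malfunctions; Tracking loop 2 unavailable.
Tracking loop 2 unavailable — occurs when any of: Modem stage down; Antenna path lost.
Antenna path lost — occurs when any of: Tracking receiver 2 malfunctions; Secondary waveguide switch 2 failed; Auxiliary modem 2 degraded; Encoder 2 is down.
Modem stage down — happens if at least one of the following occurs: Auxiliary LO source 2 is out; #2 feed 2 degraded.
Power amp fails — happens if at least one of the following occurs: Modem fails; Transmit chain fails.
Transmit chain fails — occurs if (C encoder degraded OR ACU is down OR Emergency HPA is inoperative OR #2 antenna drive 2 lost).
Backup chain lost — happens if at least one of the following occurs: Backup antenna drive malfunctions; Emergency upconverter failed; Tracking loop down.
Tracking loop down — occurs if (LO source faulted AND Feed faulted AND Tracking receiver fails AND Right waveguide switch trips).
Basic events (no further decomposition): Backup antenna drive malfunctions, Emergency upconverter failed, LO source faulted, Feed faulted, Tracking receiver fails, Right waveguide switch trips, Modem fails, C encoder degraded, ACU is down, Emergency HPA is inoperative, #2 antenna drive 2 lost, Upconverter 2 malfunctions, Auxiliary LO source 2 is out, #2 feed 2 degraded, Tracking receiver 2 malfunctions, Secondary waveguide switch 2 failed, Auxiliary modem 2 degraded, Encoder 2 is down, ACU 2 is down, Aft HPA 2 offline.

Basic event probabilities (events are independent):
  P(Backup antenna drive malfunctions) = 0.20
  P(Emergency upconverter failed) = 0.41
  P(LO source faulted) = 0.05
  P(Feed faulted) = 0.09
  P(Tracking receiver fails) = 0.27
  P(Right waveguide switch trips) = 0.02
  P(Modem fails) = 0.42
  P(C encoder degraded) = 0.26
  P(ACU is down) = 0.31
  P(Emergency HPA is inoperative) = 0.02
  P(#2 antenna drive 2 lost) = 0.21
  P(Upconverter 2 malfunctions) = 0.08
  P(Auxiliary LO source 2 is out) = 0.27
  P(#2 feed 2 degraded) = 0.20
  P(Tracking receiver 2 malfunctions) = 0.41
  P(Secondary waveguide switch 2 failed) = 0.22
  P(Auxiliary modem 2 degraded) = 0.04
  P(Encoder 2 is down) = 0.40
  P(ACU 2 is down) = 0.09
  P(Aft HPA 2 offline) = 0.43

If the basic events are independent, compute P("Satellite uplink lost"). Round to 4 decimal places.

P(Tracking loop down) [AND] = 0.05 × 0.09 × 0.27 × 0.02 = 0.000024
P(Backup chain lost) [OR] = 1 − (1−0.20) × (1−0.41) × (1−0.000024) = 0.528011
P(Transmit chain fails) [OR] = 1 − (1−0.26) × (1−0.31) × (1−0.02) × (1−0.21) = 0.604693
P(Power amp fails) [OR] = 1 − (1−0.42) × (1−0.604693) = 0.770722
P(Modem stage down) [OR] = 1 − (1−0.27) × (1−0.20) = 0.416000
P(Antenna path lost) [OR] = 1 − (1−0.41) × (1−0.22) × (1−0.04) × (1−0.40) = 0.734925
P(Tracking loop 2 unavailable) [OR] = 1 − (1−0.416000) × (1−0.734925) = 0.845196
P(Backup chain 2 unavailable) [OR] = 1 − (1−0.08) × (1−0.845196) = 0.857580
P(Transmit chain 2 inoperative) [AND] = 0.857580 × 0.09 = 0.077182
P(Satellite uplink lost) [OR] = 1 − (1−0.528011) × (1−0.770722) × (1−0.077182) × (1−0.43) = 0.943077
Rounded to 4 decimal places: P(Satellite uplink lost) ≈ 0.9431.

0.9431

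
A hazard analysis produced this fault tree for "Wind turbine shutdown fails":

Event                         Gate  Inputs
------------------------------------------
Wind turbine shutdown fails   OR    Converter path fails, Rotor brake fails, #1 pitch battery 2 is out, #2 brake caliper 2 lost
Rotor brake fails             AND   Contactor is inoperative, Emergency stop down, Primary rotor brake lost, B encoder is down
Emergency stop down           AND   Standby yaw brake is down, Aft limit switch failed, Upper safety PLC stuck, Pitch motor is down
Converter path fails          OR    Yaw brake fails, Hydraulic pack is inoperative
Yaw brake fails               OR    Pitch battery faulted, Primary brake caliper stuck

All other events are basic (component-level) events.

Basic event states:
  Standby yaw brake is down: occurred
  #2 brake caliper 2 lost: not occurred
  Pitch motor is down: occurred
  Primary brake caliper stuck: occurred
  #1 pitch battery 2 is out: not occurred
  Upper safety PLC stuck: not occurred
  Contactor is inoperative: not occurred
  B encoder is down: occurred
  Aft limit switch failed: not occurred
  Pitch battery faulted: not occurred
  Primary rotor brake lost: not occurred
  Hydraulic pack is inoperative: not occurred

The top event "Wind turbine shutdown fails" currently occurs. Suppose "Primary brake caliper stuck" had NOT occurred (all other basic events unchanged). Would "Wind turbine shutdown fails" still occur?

Counterfactual: set "Primary brake caliper stuck" to not occurred.
Yaw brake fails [OR]: Pitch battery faulted=not, Primary brake caliper stuck=not → no input occurs → does not occur.
Converter path fails [OR]: Yaw brake fails=not, Hydraulic pack is inoperative=not → no input occurs → does not occur.
Emergency stop down [AND]: Standby yaw brake is down=occurs, Aft limit switch failed=not, Upper safety PLC stuck=not, Pitch motor is down=occurs → not all inputs occur → does not occur.
Rotor brake fails [AND]: Contactor is inoperative=not, Emergency stop down=not, Primary rotor brake lost=not, B encoder is down=occurs → not all inputs occur → does not occur.
Wind turbine shutdown fails [OR]: Converter path fails=not, Rotor brake fails=not, #1 pitch battery 2 is out=not, #2 brake caliper 2 lost=not → no input occurs → does not occur.

No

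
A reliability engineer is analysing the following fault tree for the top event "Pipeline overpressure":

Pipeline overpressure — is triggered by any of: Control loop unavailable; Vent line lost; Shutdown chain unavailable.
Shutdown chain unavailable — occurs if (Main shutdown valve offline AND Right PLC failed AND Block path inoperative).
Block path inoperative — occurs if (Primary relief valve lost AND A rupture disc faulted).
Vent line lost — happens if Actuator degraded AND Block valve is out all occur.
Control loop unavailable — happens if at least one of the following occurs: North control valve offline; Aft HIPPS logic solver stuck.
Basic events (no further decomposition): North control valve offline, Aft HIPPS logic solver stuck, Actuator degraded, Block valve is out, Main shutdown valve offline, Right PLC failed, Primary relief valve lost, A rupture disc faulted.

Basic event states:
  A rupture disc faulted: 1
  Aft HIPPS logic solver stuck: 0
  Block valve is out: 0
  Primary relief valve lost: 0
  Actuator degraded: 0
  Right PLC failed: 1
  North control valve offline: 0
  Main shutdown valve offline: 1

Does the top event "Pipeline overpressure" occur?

No

Control loop unavailable [OR]: North control valve offline=not, Aft HIPPS logic solver stuck=not → no input occurs → does not occur.
Vent line lost [AND]: Actuator degraded=not, Block valve is out=not → not all inputs occur → does not occur.
Block path inoperative [AND]: Primary relief valve lost=not, A rupture disc faulted=occurs → not all inputs occur → does not occur.
Shutdown chain unavailable [AND]: Main shutdown valve offline=occurs, Right PLC failed=occurs, Block path inoperative=not → not all inputs occur → does not occur.
Pipeline overpressure [OR]: Control loop unavailable=not, Vent line lost=not, Shutdown chain unavailable=not → no input occurs → does not occur.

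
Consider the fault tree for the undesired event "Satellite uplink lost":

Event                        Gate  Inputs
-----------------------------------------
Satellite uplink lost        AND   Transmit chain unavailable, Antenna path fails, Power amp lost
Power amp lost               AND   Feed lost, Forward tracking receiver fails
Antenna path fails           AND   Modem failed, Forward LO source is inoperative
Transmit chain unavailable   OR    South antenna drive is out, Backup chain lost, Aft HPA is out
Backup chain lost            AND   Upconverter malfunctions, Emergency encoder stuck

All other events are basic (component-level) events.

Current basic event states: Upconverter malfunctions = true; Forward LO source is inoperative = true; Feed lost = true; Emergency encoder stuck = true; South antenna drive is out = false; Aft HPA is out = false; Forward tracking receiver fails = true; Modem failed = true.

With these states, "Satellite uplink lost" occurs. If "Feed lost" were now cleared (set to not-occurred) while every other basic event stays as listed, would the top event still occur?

Counterfactual: set "Feed lost" to not occurred.
Backup chain lost [AND]: Upconverter malfunctions=occurs, Emergency encoder stuck=occurs → all inputs occur → occurs.
Transmit chain unavailable [OR]: South antenna drive is out=not, Backup chain lost=occurs, Aft HPA is out=not → at least one input occurs → occurs.
Antenna path fails [AND]: Modem failed=occurs, Forward LO source is inoperative=occurs → all inputs occur → occurs.
Power amp lost [AND]: Feed lost=not, Forward tracking receiver fails=occurs → not all inputs occur → does not occur.
Satellite uplink lost [AND]: Transmit chain unavailable=occurs, Antenna path fails=occurs, Power amp lost=not → not all inputs occur → does not occur.

No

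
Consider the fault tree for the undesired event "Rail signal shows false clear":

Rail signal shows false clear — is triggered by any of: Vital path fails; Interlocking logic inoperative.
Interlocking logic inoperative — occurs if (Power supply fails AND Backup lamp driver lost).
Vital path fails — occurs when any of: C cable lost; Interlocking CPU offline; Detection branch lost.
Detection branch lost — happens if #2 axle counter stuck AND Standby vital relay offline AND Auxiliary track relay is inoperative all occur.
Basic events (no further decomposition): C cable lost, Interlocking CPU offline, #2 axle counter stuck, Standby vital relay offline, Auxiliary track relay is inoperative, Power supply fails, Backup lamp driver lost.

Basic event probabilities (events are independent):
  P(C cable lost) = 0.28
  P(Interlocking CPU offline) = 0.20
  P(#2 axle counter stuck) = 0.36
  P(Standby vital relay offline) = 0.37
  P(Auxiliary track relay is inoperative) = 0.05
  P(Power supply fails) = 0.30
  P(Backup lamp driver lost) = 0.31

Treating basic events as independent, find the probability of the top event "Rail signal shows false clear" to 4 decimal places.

P(Detection branch lost) [AND] = 0.36 × 0.37 × 0.05 = 0.006660
P(Vital path fails) [OR] = 1 − (1−0.28) × (1−0.20) × (1−0.006660) = 0.427836
P(Interlocking logic inoperative) [AND] = 0.30 × 0.31 = 0.093000
P(Rail signal shows false clear) [OR] = 1 − (1−0.427836) × (1−0.093000) = 0.481047
Rounded to 4 decimal places: P(Rail signal shows false clear) ≈ 0.4810.

0.4810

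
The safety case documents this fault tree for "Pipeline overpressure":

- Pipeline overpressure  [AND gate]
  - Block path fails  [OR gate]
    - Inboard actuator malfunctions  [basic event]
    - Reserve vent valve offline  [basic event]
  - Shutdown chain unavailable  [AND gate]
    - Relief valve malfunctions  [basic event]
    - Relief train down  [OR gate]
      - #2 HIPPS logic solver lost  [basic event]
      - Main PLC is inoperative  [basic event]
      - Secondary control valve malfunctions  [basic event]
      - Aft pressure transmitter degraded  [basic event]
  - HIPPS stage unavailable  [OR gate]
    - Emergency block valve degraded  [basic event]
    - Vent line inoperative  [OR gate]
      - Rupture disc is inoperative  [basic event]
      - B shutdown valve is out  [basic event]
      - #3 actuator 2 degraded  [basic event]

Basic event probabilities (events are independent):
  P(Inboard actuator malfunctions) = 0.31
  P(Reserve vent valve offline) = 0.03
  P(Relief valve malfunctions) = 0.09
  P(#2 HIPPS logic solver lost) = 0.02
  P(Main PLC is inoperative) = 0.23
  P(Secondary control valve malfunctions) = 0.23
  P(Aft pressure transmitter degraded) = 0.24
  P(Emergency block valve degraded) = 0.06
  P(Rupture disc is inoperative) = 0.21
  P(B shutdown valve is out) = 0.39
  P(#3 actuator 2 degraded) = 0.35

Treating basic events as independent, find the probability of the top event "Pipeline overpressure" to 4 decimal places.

0.0117

P(Block path fails) [OR] = 1 − (1−0.31) × (1−0.03) = 0.330700
P(Relief train down) [OR] = 1 − (1−0.02) × (1−0.23) × (1−0.23) × (1−0.24) = 0.558408
P(Shutdown chain unavailable) [AND] = 0.09 × 0.558408 = 0.050257
P(Vent line inoperative) [OR] = 1 − (1−0.21) × (1−0.39) × (1−0.35) = 0.686765
P(HIPPS stage unavailable) [OR] = 1 − (1−0.06) × (1−0.686765) = 0.705559
P(Pipeline overpressure) [AND] = 0.330700 × 0.050257 × 0.705559 = 0.011726
Rounded to 4 decimal places: P(Pipeline overpressure) ≈ 0.0117.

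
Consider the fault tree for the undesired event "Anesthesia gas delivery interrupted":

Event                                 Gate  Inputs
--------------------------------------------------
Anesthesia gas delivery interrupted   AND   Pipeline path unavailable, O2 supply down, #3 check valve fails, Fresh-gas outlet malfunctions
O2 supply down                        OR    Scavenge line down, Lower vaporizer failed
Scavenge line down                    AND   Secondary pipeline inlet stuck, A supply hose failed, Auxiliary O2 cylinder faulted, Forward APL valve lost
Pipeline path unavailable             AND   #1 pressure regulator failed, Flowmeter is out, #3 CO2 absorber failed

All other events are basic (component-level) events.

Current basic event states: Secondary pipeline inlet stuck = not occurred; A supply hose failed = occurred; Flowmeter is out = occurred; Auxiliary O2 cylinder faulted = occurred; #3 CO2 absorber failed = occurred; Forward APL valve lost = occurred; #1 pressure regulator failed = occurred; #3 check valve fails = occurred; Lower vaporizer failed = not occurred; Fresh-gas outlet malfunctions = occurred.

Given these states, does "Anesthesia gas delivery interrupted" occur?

No

Pipeline path unavailable [AND]: #1 pressure regulator failed=occurs, Flowmeter is out=occurs, #3 CO2 absorber failed=occurs → all inputs occur → occurs.
Scavenge line down [AND]: Secondary pipeline inlet stuck=not, A supply hose failed=occurs, Auxiliary O2 cylinder faulted=occurs, Forward APL valve lost=occurs → not all inputs occur → does not occur.
O2 supply down [OR]: Scavenge line down=not, Lower vaporizer failed=not → no input occurs → does not occur.
Anesthesia gas delivery interrupted [AND]: Pipeline path unavailable=occurs, O2 supply down=not, #3 check valve fails=occurs, Fresh-gas outlet malfunctions=occurs → not all inputs occur → does not occur.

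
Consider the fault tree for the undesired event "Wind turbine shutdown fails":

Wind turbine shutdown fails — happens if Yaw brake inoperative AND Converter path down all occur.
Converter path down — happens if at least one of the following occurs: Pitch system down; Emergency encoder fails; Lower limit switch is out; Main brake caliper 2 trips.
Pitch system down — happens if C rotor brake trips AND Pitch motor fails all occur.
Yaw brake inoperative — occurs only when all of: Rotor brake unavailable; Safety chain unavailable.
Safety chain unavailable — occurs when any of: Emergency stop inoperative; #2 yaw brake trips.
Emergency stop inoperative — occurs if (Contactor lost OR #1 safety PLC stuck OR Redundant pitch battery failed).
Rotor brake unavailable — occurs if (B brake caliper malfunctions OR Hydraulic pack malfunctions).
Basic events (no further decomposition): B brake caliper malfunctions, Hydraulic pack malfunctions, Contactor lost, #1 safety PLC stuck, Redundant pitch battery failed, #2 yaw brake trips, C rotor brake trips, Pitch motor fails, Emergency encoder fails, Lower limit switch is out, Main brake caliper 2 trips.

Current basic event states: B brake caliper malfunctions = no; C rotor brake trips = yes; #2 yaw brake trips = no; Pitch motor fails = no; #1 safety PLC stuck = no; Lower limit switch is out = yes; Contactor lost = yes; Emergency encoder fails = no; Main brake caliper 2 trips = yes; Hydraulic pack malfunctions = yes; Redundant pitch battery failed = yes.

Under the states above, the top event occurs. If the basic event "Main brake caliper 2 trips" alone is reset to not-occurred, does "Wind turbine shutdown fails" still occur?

Counterfactual: set "Main brake caliper 2 trips" to not occurred.
Rotor brake unavailable [OR]: B brake caliper malfunctions=not, Hydraulic pack malfunctions=occurs → at least one input occurs → occurs.
Emergency stop inoperative [OR]: Contactor lost=occurs, #1 safety PLC stuck=not, Redundant pitch battery failed=occurs → at least one input occurs → occurs.
Safety chain unavailable [OR]: Emergency stop inoperative=occurs, #2 yaw brake trips=not → at least one input occurs → occurs.
Yaw brake inoperative [AND]: Rotor brake unavailable=occurs, Safety chain unavailable=occurs → all inputs occur → occurs.
Pitch system down [AND]: C rotor brake trips=occurs, Pitch motor fails=not → not all inputs occur → does not occur.
Converter path down [OR]: Pitch system down=not, Emergency encoder fails=not, Lower limit switch is out=occurs, Main brake caliper 2 trips=not → at least one input occurs → occurs.
Wind turbine shutdown fails [AND]: Yaw brake inoperative=occurs, Converter path down=occurs → all inputs occur → occurs.

Yes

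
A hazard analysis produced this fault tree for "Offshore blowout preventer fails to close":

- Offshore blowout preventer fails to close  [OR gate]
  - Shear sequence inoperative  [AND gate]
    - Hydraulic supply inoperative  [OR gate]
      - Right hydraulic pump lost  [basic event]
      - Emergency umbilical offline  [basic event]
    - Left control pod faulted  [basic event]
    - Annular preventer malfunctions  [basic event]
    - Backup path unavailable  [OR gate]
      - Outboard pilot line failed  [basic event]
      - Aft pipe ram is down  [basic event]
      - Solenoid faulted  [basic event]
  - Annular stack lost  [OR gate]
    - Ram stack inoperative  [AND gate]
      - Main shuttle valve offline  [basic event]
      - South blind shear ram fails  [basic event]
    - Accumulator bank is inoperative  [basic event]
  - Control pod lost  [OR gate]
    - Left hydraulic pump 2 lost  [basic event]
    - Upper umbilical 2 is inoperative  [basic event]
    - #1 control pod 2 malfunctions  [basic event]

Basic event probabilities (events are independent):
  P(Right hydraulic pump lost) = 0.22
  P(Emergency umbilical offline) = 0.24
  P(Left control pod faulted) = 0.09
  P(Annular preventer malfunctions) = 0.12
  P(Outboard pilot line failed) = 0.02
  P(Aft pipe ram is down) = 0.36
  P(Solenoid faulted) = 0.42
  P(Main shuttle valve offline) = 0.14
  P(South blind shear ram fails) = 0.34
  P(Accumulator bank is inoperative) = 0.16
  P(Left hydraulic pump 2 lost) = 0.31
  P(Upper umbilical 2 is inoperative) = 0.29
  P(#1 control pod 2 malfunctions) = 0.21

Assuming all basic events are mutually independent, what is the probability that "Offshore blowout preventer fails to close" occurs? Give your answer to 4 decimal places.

P(Hydraulic supply inoperative) [OR] = 1 − (1−0.22) × (1−0.24) = 0.407200
P(Backup path unavailable) [OR] = 1 − (1−0.02) × (1−0.36) × (1−0.42) = 0.636224
P(Shear sequence inoperative) [AND] = 0.407200 × 0.09 × 0.12 × 0.636224 = 0.002798
P(Ram stack inoperative) [AND] = 0.14 × 0.34 = 0.047600
P(Annular stack lost) [OR] = 1 − (1−0.047600) × (1−0.16) = 0.199984
P(Control pod lost) [OR] = 1 − (1−0.31) × (1−0.29) × (1−0.21) = 0.612979
P(Offshore blowout preventer fails to close) [OR] = 1 − (1−0.002798) × (1−0.199984) × (1−0.612979) = 0.691243
Rounded to 4 decimal places: P(Offshore blowout preventer fails to close) ≈ 0.6912.

0.6912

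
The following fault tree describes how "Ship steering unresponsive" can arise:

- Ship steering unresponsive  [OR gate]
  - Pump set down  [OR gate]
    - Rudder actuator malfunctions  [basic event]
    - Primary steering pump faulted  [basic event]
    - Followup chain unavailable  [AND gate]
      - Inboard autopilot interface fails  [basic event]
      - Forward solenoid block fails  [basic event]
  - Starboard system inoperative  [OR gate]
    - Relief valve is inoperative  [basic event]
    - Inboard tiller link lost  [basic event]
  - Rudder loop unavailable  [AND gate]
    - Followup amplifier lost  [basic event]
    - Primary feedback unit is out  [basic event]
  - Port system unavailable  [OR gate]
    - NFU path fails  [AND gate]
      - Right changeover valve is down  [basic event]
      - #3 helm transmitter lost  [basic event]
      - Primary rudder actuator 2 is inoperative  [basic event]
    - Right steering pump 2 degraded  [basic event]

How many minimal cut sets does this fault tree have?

Followup chain unavailable [AND]: one cut set from each child combined → 1 × 1 = 1 cut set(s).
Pump set down [OR]: union of children's cut sets → 3 cut set(s).
Starboard system inoperative [OR]: union of children's cut sets → 2 cut set(s).
Rudder loop unavailable [AND]: one cut set from each child combined → 1 × 1 = 1 cut set(s).
NFU path fails [AND]: one cut set from each child combined → 1 × 1 × 1 = 1 cut set(s).
Port system unavailable [OR]: union of children's cut sets → 2 cut set(s).
Ship steering unresponsive [OR]: union of children's cut sets → 8 cut set(s).
Minimal cut sets: {Rudder actuator malfunctions}; {Primary steering pump faulted}; {Forward solenoid block fails, Inboard autopilot interface fails}; {Relief valve is inoperative}; {Inboard tiller link lost}; {Followup amplifier lost, Primary feedback unit is out}; {#3 helm transmitter lost, Primary rudder actuator 2 is inoperative, Right changeover valve is down}; {Right steering pump 2 degraded}.

8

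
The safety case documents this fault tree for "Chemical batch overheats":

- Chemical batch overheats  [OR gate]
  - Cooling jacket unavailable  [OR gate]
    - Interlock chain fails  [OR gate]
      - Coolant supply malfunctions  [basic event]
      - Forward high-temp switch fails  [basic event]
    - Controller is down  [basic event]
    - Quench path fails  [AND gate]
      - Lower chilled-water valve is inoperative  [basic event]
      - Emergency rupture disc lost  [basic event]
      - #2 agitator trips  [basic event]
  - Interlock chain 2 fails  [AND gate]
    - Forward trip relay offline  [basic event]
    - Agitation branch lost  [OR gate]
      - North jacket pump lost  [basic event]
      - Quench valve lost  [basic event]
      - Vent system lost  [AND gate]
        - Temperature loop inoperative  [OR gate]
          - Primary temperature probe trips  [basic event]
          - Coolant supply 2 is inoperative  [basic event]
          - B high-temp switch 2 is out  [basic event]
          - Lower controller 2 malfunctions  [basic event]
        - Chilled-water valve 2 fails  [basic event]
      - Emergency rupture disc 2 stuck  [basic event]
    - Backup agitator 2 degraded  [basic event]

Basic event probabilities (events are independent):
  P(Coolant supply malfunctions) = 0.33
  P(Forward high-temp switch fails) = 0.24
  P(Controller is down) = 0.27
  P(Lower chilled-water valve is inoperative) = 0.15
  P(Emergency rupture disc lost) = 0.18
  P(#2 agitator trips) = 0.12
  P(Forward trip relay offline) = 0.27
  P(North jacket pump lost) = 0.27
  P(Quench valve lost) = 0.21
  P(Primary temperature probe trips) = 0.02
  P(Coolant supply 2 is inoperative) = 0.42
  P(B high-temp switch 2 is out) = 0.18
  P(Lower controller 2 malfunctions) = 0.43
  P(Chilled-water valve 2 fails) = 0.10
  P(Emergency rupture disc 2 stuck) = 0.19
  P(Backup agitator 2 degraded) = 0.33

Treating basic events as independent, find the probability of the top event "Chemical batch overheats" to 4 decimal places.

0.6482

P(Interlock chain fails) [OR] = 1 − (1−0.33) × (1−0.24) = 0.490800
P(Quench path fails) [AND] = 0.15 × 0.18 × 0.12 = 0.003240
P(Cooling jacket unavailable) [OR] = 1 − (1−0.490800) × (1−0.27) × (1−0.003240) = 0.629488
P(Temperature loop inoperative) [OR] = 1 − (1−0.02) × (1−0.42) × (1−0.18) × (1−0.43) = 0.734330
P(Vent system lost) [AND] = 0.734330 × 0.10 = 0.073433
P(Agitation branch lost) [OR] = 1 − (1−0.27) × (1−0.21) × (1−0.073433) × (1−0.19) = 0.567176
P(Interlock chain 2 fails) [AND] = 0.27 × 0.567176 × 0.33 = 0.050535
P(Chemical batch overheats) [OR] = 1 − (1−0.629488) × (1−0.050535) = 0.648212
Rounded to 4 decimal places: P(Chemical batch overheats) ≈ 0.6482.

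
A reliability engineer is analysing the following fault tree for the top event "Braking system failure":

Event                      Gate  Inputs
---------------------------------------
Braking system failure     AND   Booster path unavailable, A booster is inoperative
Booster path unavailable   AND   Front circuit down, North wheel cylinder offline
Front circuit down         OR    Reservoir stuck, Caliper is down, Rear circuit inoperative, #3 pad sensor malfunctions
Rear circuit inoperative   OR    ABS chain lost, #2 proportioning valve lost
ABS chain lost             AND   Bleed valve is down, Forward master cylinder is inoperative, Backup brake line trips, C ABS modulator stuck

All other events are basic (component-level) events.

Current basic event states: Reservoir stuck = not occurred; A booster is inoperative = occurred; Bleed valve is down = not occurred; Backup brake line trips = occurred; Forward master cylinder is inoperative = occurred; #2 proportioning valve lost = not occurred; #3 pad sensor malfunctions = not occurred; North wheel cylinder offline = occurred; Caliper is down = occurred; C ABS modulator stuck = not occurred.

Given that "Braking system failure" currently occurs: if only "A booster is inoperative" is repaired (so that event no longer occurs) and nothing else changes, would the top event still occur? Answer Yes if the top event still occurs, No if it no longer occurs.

Counterfactual: set "A booster is inoperative" to not occurred.
ABS chain lost [AND]: Bleed valve is down=not, Forward master cylinder is inoperative=occurs, Backup brake line trips=occurs, C ABS modulator stuck=not → not all inputs occur → does not occur.
Rear circuit inoperative [OR]: ABS chain lost=not, #2 proportioning valve lost=not → no input occurs → does not occur.
Front circuit down [OR]: Reservoir stuck=not, Caliper is down=occurs, Rear circuit inoperative=not, #3 pad sensor malfunctions=not → at least one input occurs → occurs.
Booster path unavailable [AND]: Front circuit down=occurs, North wheel cylinder offline=occurs → all inputs occur → occurs.
Braking system failure [AND]: Booster path unavailable=occurs, A booster is inoperative=not → not all inputs occur → does not occur.

No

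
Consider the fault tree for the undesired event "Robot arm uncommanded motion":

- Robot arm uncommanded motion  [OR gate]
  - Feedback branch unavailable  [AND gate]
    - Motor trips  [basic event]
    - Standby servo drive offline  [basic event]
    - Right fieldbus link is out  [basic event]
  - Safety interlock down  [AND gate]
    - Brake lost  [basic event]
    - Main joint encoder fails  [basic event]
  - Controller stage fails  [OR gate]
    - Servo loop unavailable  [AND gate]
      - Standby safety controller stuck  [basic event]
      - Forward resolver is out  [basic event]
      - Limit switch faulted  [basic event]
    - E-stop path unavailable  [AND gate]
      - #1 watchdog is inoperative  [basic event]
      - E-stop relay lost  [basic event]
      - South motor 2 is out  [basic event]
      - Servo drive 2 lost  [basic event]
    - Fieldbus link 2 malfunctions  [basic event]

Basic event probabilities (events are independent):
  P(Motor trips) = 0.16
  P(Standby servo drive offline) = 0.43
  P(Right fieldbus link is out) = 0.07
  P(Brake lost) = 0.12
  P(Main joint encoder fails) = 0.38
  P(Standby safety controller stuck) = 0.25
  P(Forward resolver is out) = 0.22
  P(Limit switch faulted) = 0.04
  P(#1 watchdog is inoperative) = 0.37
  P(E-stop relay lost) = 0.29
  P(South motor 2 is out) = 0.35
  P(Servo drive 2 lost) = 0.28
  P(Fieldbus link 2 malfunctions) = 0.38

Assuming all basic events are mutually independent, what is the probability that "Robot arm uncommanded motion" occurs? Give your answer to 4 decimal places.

P(Feedback branch unavailable) [AND] = 0.16 × 0.43 × 0.07 = 0.004816
P(Safety interlock down) [AND] = 0.12 × 0.38 = 0.045600
P(Servo loop unavailable) [AND] = 0.25 × 0.22 × 0.04 = 0.002200
P(E-stop path unavailable) [AND] = 0.37 × 0.29 × 0.35 × 0.28 = 0.010515
P(Controller stage fails) [OR] = 1 − (1−0.002200) × (1−0.010515) × (1−0.38) = 0.387869
P(Robot arm uncommanded motion) [OR] = 1 − (1−0.004816) × (1−0.045600) × (1−0.387869) = 0.418596
Rounded to 4 decimal places: P(Robot arm uncommanded motion) ≈ 0.4186.

0.4186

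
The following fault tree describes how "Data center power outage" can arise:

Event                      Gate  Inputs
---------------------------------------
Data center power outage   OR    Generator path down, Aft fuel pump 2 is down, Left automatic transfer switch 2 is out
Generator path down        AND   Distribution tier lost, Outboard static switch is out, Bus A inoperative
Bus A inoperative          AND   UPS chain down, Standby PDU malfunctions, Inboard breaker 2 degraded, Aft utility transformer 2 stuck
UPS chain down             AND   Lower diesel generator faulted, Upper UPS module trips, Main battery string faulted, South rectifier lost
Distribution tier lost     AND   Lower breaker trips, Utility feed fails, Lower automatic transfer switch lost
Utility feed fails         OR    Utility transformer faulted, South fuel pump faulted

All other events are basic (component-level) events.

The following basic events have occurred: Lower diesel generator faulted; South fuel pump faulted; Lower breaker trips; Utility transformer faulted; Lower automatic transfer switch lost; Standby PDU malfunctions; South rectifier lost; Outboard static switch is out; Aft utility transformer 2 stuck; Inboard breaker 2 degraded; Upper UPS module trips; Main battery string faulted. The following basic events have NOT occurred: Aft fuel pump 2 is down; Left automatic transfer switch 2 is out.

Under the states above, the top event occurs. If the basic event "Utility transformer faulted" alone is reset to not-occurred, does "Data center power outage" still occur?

Counterfactual: set "Utility transformer faulted" to not occurred.
Utility feed fails [OR]: Utility transformer faulted=not, South fuel pump faulted=occurs → at least one input occurs → occurs.
Distribution tier lost [AND]: Lower breaker trips=occurs, Utility feed fails=occurs, Lower automatic transfer switch lost=occurs → all inputs occur → occurs.
UPS chain down [AND]: Lower diesel generator faulted=occurs, Upper UPS module trips=occurs, Main battery string faulted=occurs, South rectifier lost=occurs → all inputs occur → occurs.
Bus A inoperative [AND]: UPS chain down=occurs, Standby PDU malfunctions=occurs, Inboard breaker 2 degraded=occurs, Aft utility transformer 2 stuck=occurs → all inputs occur → occurs.
Generator path down [AND]: Distribution tier lost=occurs, Outboard static switch is out=occurs, Bus A inoperative=occurs → all inputs occur → occurs.
Data center power outage [OR]: Generator path down=occurs, Aft fuel pump 2 is down=not, Left automatic transfer switch 2 is out=not → at least one input occurs → occurs.

Yes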